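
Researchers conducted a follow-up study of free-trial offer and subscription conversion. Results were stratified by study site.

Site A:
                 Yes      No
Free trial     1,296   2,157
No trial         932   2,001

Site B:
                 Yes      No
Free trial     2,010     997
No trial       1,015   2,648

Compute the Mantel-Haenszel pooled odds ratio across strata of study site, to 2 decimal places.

OR_MH = Σ(aᵢdᵢ/nᵢ) / Σ(bᵢcᵢ/nᵢ), where nᵢ is the stratum total.
Stratum 1 (Site A): n = 6386; a·d/n = 1296·2001/6386 = 406.0908; b·c/n = 2157·932/6386 = 314.8018
Stratum 2 (Site B): n = 6670; a·d/n = 2010·2648/6670 = 797.9730; b·c/n = 997·1015/6670 = 151.7174
OR_MH = (406.0908 + 797.9730) / (314.8018 + 151.7174) = 1204.0638 / 466.5191 = 2.58095

2.58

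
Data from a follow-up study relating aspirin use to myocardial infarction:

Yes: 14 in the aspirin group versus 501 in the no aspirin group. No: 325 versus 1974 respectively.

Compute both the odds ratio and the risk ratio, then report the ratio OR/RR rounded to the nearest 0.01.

0.83

From the description: a = 14, b = 325, c = 501, d = 1974.
OR = (14·1974)/(325·501) = 27636/162825 = 0.16973
Risk in exposed = 14/339 = 0.04130; risk in unexposed = 501/2475 = 0.20242; RR = 0.20402
OR/RR = 0.16973 / 0.20402 = 0.83193
The outcome is not rare, so the OR lies further from 1 than the RR.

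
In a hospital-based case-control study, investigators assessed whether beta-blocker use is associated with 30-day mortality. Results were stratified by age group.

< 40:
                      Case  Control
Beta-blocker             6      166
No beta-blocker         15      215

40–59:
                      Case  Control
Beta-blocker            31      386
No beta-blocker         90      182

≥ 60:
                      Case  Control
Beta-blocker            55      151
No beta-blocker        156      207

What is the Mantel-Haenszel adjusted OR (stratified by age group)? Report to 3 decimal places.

OR_MH = Σ(aᵢdᵢ/nᵢ) / Σ(bᵢcᵢ/nᵢ), where nᵢ is the stratum total.
Stratum 1 (< 40): n = 402; a·d/n = 6·215/402 = 3.2090; b·c/n = 166·15/402 = 6.1940
Stratum 2 (40–59): n = 689; a·d/n = 31·182/689 = 8.1887; b·c/n = 386·90/689 = 50.4209
Stratum 3 (≥ 60): n = 569; a·d/n = 55·207/569 = 20.0088; b·c/n = 151·156/569 = 41.3989
OR_MH = (3.2090 + 8.1887 + 20.0088) / (6.1940 + 50.4209 + 41.3989) = 31.4064 / 98.0139 = 0.32043

0.320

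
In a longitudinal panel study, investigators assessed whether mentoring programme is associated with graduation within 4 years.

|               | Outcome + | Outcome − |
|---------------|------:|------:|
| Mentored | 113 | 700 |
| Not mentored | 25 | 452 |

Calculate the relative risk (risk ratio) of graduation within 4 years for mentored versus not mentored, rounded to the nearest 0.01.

Cells: a = 113, b = 700, c = 25, d = 452.
Risk in exposed = 113/813 = 0.13899; risk in unexposed = 25/477 = 0.05241.
RR = 0.13899 / 0.05241 = 2.65196
The risk among the exposed is 2.65 times that among the unexposed.

2.65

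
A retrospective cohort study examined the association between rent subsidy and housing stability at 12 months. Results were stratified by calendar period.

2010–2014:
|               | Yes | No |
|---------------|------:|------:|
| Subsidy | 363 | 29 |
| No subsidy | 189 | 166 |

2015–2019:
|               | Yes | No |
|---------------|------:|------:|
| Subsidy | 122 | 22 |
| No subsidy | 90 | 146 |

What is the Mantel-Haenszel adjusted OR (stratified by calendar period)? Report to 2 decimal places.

10.16

OR_MH = Σ(aᵢdᵢ/nᵢ) / Σ(bᵢcᵢ/nᵢ), where nᵢ is the stratum total.
Stratum 1 (2010–2014): n = 747; a·d/n = 363·166/747 = 80.6667; b·c/n = 29·189/747 = 7.3373
Stratum 2 (2015–2019): n = 380; a·d/n = 122·146/380 = 46.8737; b·c/n = 22·90/380 = 5.2105
OR_MH = (80.6667 + 46.8737) / (7.3373 + 5.2105) = 127.5404 / 12.5479 = 10.16430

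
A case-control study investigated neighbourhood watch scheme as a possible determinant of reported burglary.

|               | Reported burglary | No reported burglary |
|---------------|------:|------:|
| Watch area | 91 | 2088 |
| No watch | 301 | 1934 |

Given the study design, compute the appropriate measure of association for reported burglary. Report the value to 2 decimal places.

Cells: a = 91, b = 2088, c = 301, d = 1934.
This is a case-control study: participants were sampled on outcome status, so risks in the source population cannot be estimated directly — relative risk is not valid here. The odds ratio is the appropriate measure.
OR = (a·d)/(b·c) = (91 × 1934) / (2088 × 301) = 175994 / 628488 = 0.28003

0.28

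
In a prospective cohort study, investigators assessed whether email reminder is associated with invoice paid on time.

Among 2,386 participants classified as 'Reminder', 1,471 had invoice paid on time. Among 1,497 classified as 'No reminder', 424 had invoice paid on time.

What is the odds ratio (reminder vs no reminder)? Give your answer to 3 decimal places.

From the description: a = 1471, b = 915, c = 424, d = 1073.
OR = (a·d)/(b·c) = (1471 × 1073) / (915 × 424) = 1578383 / 387960 = 4.06842
The odds of invoice paid on time are about 4.07 times as high in the reminder group.

4.068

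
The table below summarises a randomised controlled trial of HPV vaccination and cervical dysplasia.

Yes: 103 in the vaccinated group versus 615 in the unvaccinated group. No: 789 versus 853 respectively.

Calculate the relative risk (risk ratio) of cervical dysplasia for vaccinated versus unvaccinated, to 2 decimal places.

From the description: a = 103, b = 789, c = 615, d = 853.
Risk in exposed = 103/892 = 0.11547; risk in unexposed = 615/1468 = 0.41894.
RR = 0.11547 / 0.41894 = 0.27563
The risk is 72% lower among the exposed than among the unexposed.

0.28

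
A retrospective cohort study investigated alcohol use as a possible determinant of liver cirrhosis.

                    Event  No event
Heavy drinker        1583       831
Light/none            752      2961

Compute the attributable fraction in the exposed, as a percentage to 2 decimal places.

Cells: a = 1583, b = 831, c = 752, d = 2961.
Risk in exposed = 1583/2414 = 0.65576; risk in unexposed = 752/3713 = 0.20253.
RR = 0.65576/0.20253 = 3.23781
AR% = (RR − 1)/RR × 100 = (3.23781 − 1)/3.23781 × 100 = 69.1149%

69.11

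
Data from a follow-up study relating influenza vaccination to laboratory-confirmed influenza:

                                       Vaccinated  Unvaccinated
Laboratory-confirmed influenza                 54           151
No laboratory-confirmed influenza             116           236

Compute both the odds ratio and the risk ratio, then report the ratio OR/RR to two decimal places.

Reading the table with exposure as columns: a = 54 (Vaccinated, case), b = 116 (Vaccinated, non-case), c = 151 (Unvaccinated, case), d = 236.
OR = (54·236)/(116·151) = 12744/17516 = 0.72756
Risk in exposed = 54/170 = 0.31765; risk in unexposed = 151/387 = 0.39018; RR = 0.81410
OR/RR = 0.72756 / 0.81410 = 0.89370
The outcome is not rare, so the OR lies further from 1 than the RR.

0.89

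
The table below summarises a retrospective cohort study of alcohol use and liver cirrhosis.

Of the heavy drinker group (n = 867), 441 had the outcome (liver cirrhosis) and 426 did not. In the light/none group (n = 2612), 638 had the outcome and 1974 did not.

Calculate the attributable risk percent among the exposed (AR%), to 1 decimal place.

52.0

From the description: a = 441, b = 426, c = 638, d = 1974.
Risk in exposed = 441/867 = 0.50865; risk in unexposed = 638/2612 = 0.24426.
RR = 0.50865/0.24426 = 2.08244
AR% = (RR − 1)/RR × 100 = (2.08244 − 1)/2.08244 × 100 = 51.9794%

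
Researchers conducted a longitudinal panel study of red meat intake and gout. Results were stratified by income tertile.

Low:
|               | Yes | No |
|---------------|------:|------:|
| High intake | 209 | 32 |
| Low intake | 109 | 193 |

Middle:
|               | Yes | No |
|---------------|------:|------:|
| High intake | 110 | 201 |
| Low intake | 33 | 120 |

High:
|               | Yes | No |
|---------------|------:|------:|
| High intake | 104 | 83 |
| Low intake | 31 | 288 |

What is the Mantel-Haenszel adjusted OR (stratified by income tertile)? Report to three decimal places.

6.275

OR_MH = Σ(aᵢdᵢ/nᵢ) / Σ(bᵢcᵢ/nᵢ), where nᵢ is the stratum total.
Stratum 1 (Low): n = 543; a·d/n = 209·193/543 = 74.2855; b·c/n = 32·109/543 = 6.4236
Stratum 2 (Middle): n = 464; a·d/n = 110·120/464 = 28.4483; b·c/n = 201·33/464 = 14.2953
Stratum 3 (High): n = 506; a·d/n = 104·288/506 = 59.1937; b·c/n = 83·31/506 = 5.0850
OR_MH = (74.2855 + 28.4483 + 59.1937) / (6.4236 + 14.2953 + 5.0850) = 161.9274 / 25.8038 = 6.27533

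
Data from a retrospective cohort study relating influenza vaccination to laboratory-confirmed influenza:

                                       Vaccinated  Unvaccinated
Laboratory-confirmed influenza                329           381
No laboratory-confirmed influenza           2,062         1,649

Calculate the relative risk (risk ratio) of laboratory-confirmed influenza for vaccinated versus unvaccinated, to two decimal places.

0.73

Reading the table with exposure as columns: a = 329 (Vaccinated, case), b = 2062 (Vaccinated, non-case), c = 381 (Unvaccinated, case), d = 1649.
Risk in exposed = 329/2391 = 0.13760; risk in unexposed = 381/2030 = 0.18768.
RR = 0.13760 / 0.18768 = 0.73314
The risk is 27% lower among the exposed than among the unexposed.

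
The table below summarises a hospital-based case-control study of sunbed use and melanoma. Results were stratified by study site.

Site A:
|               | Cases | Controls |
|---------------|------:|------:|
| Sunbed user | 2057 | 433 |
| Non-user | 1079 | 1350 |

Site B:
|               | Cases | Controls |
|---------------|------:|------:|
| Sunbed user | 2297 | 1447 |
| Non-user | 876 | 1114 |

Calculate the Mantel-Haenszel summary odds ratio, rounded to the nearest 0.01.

OR_MH = Σ(aᵢdᵢ/nᵢ) / Σ(bᵢcᵢ/nᵢ), where nᵢ is the stratum total.
Stratum 1 (Site A): n = 4919; a·d/n = 2057·1350/4919 = 564.5355; b·c/n = 433·1079/4919 = 94.9801
Stratum 2 (Site B): n = 5734; a·d/n = 2297·1114/5734 = 446.2606; b·c/n = 1447·876/5734 = 221.0624
OR_MH = (564.5355 + 446.2606) / (94.9801 + 221.0624) = 1010.7960 / 316.0425 = 3.19829

3.20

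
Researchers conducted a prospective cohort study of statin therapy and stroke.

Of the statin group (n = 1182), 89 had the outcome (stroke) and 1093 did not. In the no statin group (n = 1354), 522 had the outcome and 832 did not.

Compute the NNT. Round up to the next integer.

4

Risk in treated group = 89/1182 = 0.07530; risk in control = 522/1354 = 0.38552.
Absolute risk reduction = 0.38552 − 0.07530 = 0.31023
NNT = 1 / ARR = 1 / 0.31023 = 3.223 → round up → 4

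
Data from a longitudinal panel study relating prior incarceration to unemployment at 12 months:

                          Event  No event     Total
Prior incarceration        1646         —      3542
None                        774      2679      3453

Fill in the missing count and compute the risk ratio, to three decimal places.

The missing cell is in the exposed row: 3542 − 1646 = 1896.
So a = 1646, b = 1896, c = 774, d = 2679.
RR = [a/(a+b)] / [c/(c+d)] = (1646/3542) / (774/3453) = 0.46471/0.22415 = 2.07318

2.073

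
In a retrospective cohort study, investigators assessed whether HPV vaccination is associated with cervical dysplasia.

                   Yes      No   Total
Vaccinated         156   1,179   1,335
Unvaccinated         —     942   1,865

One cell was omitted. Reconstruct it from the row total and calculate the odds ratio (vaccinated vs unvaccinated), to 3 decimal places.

0.135

The missing cell is in the unexposed row: 1865 − 942 = 923.
So a = 156, b = 1179, c = 923, d = 942.
OR = (a·d)/(b·c) = (156 × 942) / (1179 × 923) = 146952 / 1088217 = 0.13504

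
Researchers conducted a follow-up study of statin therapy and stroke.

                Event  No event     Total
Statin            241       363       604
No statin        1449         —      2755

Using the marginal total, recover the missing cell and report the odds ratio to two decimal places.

The missing cell is in the unexposed row: 2755 − 1449 = 1306.
So a = 241, b = 363, c = 1449, d = 1306.
OR = (a·d)/(b·c) = (241 × 1306) / (363 × 1449) = 314746 / 525987 = 0.59839

0.60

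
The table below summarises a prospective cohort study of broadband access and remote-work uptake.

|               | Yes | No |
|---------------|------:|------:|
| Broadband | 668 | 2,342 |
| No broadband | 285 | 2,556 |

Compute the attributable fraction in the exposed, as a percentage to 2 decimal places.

Cells: a = 668, b = 2342, c = 285, d = 2556.
Risk in exposed = 668/3010 = 0.22193; risk in unexposed = 285/2841 = 0.10032.
RR = 0.22193/0.10032 = 2.21226
AR% = (RR − 1)/RR × 100 = (2.21226 − 1)/2.21226 × 100 = 54.7974%

54.80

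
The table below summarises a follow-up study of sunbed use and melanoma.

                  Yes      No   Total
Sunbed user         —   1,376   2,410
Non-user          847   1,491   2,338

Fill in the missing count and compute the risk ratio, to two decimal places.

1.18

The missing cell is in the exposed row: 2410 − 1376 = 1034.
So a = 1034, b = 1376, c = 847, d = 1491.
RR = [a/(a+b)] / [c/(c+d)] = (1034/2410) / (847/2338) = 0.42905/0.36228 = 1.18431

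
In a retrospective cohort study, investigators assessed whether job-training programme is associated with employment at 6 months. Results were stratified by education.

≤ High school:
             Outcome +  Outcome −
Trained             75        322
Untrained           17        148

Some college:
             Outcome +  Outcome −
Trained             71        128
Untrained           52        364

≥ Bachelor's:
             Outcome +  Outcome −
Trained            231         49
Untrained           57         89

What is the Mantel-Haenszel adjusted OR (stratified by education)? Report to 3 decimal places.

4.057

OR_MH = Σ(aᵢdᵢ/nᵢ) / Σ(bᵢcᵢ/nᵢ), where nᵢ is the stratum total.
Stratum 1 (≤ High school): n = 562; a·d/n = 75·148/562 = 19.7509; b·c/n = 322·17/562 = 9.7402
Stratum 2 (Some college): n = 615; a·d/n = 71·364/615 = 42.0228; b·c/n = 128·52/615 = 10.8228
Stratum 3 (≥ Bachelor's): n = 426; a·d/n = 231·89/426 = 48.2606; b·c/n = 49·57/426 = 6.5563
OR_MH = (19.7509 + 42.0228 + 48.2606) / (9.7402 + 10.8228 + 6.5563) = 110.0342 / 27.1193 = 4.05741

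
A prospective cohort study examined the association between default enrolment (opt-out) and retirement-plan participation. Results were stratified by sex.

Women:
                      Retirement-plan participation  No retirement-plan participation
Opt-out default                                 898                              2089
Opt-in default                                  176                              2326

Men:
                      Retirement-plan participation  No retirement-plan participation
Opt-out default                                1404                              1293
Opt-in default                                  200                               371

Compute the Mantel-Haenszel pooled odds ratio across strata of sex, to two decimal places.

OR_MH = Σ(aᵢdᵢ/nᵢ) / Σ(bᵢcᵢ/nᵢ), where nᵢ is the stratum total.
Stratum 1 (Women): n = 5489; a·d/n = 898·2326/5489 = 380.5334; b·c/n = 2089·176/5489 = 66.9820
Stratum 2 (Men): n = 3268; a·d/n = 1404·371/3268 = 159.3892; b·c/n = 1293·200/3268 = 79.1310
OR_MH = (380.5334 + 159.3892) / (66.9820 + 79.1310) = 539.9227 / 146.1129 = 3.69524

3.70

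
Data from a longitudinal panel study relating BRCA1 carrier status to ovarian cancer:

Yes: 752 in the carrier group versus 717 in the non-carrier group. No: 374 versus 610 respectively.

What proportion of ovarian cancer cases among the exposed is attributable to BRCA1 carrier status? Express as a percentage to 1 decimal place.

19.1

From the description: a = 752, b = 374, c = 717, d = 610.
Risk in exposed = 752/1126 = 0.66785; risk in unexposed = 717/1327 = 0.54032.
RR = 0.66785/0.54032 = 1.23604
AR% = (RR − 1)/RR × 100 = (1.23604 − 1)/1.23604 × 100 = 19.0962%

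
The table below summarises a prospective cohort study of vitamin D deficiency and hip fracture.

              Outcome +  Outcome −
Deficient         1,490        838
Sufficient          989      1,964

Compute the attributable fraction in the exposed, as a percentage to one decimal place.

Cells: a = 1490, b = 838, c = 989, d = 1964.
Risk in exposed = 1490/2328 = 0.64003; risk in unexposed = 989/2953 = 0.33491.
RR = 0.64003/0.33491 = 1.91104
AR% = (RR − 1)/RR × 100 = (1.91104 − 1)/1.91104 × 100 = 47.6726%

47.7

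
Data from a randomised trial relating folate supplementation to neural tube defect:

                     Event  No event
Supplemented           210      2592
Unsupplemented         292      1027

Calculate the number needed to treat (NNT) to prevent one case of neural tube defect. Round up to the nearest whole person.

Risk in treated group = 210/2802 = 0.07495; risk in control = 292/1319 = 0.22138.
Absolute risk reduction = 0.22138 − 0.07495 = 0.14643
NNT = 1 / ARR = 1 / 0.14643 = 6.829 → round up → 7

7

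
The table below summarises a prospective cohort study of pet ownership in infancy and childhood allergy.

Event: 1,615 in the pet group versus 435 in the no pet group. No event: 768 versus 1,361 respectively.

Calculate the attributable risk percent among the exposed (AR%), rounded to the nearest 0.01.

64.26

From the description: a = 1615, b = 768, c = 435, d = 1361.
Risk in exposed = 1615/2383 = 0.67772; risk in unexposed = 435/1796 = 0.24220.
RR = 0.67772/0.24220 = 2.79812
AR% = (RR − 1)/RR × 100 = (2.79812 − 1)/2.79812 × 100 = 64.2617%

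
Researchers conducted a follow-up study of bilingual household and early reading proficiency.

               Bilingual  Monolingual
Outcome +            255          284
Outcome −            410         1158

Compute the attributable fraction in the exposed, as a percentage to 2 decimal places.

Reading the table with exposure as columns: a = 255 (Bilingual, case), b = 410 (Bilingual, non-case), c = 284 (Monolingual, case), d = 1158.
Risk in exposed = 255/665 = 0.38346; risk in unexposed = 284/1442 = 0.19695.
RR = 0.38346/0.19695 = 1.94700
AR% = (RR − 1)/RR × 100 = (1.94700 − 1)/1.94700 × 100 = 48.6389%

48.64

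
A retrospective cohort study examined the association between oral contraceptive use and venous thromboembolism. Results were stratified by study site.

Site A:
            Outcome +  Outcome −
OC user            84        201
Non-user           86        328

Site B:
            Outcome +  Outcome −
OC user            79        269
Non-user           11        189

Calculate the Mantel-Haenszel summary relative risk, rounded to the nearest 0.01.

1.87

RR_MH = Σ(aᵢ·n₀ᵢ/nᵢ) / Σ(cᵢ·n₁ᵢ/nᵢ), with n₁ᵢ = aᵢ+bᵢ (exposed), n₀ᵢ = cᵢ+dᵢ (unexposed), nᵢ = n₁ᵢ+n₀ᵢ.
Stratum 1 (Site A): n₁ = 285, n₀ = 414, n = 699; a·n₀/n = 84·414/699 = 49.7511; c·n₁/n = 86·285/699 = 35.0644
Stratum 2 (Site B): n₁ = 348, n₀ = 200, n = 548; a·n₀/n = 79·200/548 = 28.8321; c·n₁/n = 11·348/548 = 6.9854
RR_MH = (49.7511 + 28.8321) / (35.0644 + 6.9854) = 78.5832 / 42.0498 = 1.86881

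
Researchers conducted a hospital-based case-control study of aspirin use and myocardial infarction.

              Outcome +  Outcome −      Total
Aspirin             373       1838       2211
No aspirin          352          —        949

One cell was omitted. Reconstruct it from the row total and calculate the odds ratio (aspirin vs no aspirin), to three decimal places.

The missing cell is in the unexposed row: 949 − 352 = 597.
So a = 373, b = 1838, c = 352, d = 597.
OR = (a·d)/(b·c) = (373 × 597) / (1838 × 352) = 222681 / 646976 = 0.34419

0.344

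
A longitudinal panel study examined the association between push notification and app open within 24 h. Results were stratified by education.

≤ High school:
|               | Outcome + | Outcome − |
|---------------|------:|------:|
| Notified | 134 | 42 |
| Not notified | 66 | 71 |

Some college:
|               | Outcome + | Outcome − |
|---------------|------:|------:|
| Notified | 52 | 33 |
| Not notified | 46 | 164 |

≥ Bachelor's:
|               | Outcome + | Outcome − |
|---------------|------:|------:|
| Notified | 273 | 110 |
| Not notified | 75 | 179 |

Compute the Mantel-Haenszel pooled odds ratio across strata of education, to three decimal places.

OR_MH = Σ(aᵢdᵢ/nᵢ) / Σ(bᵢcᵢ/nᵢ), where nᵢ is the stratum total.
Stratum 1 (≤ High school): n = 313; a·d/n = 134·71/313 = 30.3962; b·c/n = 42·66/313 = 8.8562
Stratum 2 (Some college): n = 295; a·d/n = 52·164/295 = 28.9085; b·c/n = 33·46/295 = 5.1458
Stratum 3 (≥ Bachelor's): n = 637; a·d/n = 273·179/637 = 76.7143; b·c/n = 110·75/637 = 12.9513
OR_MH = (30.3962 + 28.9085 + 76.7143) / (8.8562 + 5.1458 + 12.9513) = 136.0189 / 26.9533 = 5.04646

5.046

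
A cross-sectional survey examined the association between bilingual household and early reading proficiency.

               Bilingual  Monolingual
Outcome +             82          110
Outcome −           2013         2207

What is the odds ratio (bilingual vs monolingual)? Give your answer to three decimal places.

0.817

Reading the table with exposure as columns: a = 82 (Bilingual, case), b = 2013 (Bilingual, non-case), c = 110 (Monolingual, case), d = 2207.
OR = (a·d)/(b·c) = (82 × 2207) / (2013 × 110) = 180974 / 221430 = 0.81730
Exposure is associated with lower odds of early reading proficiency (OR = 0.82 < 1).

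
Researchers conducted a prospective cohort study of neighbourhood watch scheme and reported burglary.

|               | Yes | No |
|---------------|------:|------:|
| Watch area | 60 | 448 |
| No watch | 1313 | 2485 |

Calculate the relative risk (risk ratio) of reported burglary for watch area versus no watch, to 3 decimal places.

Cells: a = 60, b = 448, c = 1313, d = 2485.
Risk in exposed = 60/508 = 0.11811; risk in unexposed = 1313/3798 = 0.34571.
RR = 0.11811 / 0.34571 = 0.34165
The risk is 66% lower among the exposed than among the unexposed.

0.342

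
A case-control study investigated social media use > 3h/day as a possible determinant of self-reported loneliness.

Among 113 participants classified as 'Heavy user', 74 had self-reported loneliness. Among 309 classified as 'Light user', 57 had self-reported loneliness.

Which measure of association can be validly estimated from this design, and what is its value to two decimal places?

From the description: a = 74, b = 39, c = 57, d = 252.
This is a case-control study: participants were sampled on outcome status, so risks in the source population cannot be estimated directly — relative risk is not valid here. The odds ratio is the appropriate measure.
OR = (a·d)/(b·c) = (74 × 252) / (39 × 57) = 18648 / 2223 = 8.38866

8.39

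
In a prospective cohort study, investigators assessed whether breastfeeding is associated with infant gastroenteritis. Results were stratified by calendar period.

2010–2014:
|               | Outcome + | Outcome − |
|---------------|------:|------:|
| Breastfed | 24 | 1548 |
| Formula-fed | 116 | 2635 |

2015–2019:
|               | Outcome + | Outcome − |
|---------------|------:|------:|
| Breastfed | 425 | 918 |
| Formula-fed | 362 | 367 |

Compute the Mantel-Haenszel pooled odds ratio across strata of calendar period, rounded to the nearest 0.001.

OR_MH = Σ(aᵢdᵢ/nᵢ) / Σ(bᵢcᵢ/nᵢ), where nᵢ is the stratum total.
Stratum 1 (2010–2014): n = 4323; a·d/n = 24·2635/4323 = 14.6287; b·c/n = 1548·116/4323 = 41.5378
Stratum 2 (2015–2019): n = 2072; a·d/n = 425·367/2072 = 75.2775; b·c/n = 918·362/2072 = 160.3842
OR_MH = (14.6287 + 75.2775) / (41.5378 + 160.3842) = 89.9062 / 201.9220 = 0.44525

0.445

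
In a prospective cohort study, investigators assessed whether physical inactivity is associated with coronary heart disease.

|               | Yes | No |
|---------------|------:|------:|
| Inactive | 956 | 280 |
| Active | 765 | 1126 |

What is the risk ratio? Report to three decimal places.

Cells: a = 956, b = 280, c = 765, d = 1126.
Risk in exposed = 956/1236 = 0.77346; risk in unexposed = 765/1891 = 0.40455.
RR = 0.77346 / 0.40455 = 1.91192
The risk among the exposed is 1.91 times that among the unexposed.

1.912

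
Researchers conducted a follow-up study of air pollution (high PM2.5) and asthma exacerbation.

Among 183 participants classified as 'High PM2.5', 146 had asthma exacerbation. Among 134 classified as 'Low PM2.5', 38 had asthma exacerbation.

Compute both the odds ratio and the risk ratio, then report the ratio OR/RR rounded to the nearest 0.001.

3.543

From the description: a = 146, b = 37, c = 38, d = 96.
OR = (146·96)/(37·38) = 14016/1406 = 9.96871
Risk in exposed = 146/183 = 0.79781; risk in unexposed = 38/134 = 0.28358; RR = 2.81334
OR/RR = 9.96871 / 2.81334 = 3.54336
The outcome is not rare, so the OR lies further from 1 than the RR.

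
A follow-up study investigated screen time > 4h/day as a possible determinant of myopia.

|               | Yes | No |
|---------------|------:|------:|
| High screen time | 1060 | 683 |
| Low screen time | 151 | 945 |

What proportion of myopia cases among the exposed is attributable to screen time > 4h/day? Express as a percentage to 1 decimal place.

77.3

Cells: a = 1060, b = 683, c = 151, d = 945.
Risk in exposed = 1060/1743 = 0.60815; risk in unexposed = 151/1096 = 0.13777.
RR = 0.60815/0.13777 = 4.41410
AR% = (RR − 1)/RR × 100 = (4.41410 − 1)/4.41410 × 100 = 77.3453%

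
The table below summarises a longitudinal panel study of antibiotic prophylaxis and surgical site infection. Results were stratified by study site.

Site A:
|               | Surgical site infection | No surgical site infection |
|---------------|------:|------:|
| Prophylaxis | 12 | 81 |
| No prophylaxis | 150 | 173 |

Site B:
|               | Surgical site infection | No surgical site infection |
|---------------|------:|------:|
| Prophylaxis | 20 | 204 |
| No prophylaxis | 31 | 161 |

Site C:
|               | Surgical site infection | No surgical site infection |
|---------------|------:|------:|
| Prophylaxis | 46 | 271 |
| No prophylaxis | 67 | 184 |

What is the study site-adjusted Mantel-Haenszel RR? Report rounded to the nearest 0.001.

RR_MH = Σ(aᵢ·n₀ᵢ/nᵢ) / Σ(cᵢ·n₁ᵢ/nᵢ), with n₁ᵢ = aᵢ+bᵢ (exposed), n₀ᵢ = cᵢ+dᵢ (unexposed), nᵢ = n₁ᵢ+n₀ᵢ.
Stratum 1 (Site A): n₁ = 93, n₀ = 323, n = 416; a·n₀/n = 12·323/416 = 9.3173; c·n₁/n = 150·93/416 = 33.5337
Stratum 2 (Site B): n₁ = 224, n₀ = 192, n = 416; a·n₀/n = 20·192/416 = 9.2308; c·n₁/n = 31·224/416 = 16.6923
Stratum 3 (Site C): n₁ = 317, n₀ = 251, n = 568; a·n₀/n = 46·251/568 = 20.3275; c·n₁/n = 67·317/568 = 37.3926
RR_MH = (9.3173 + 9.2308 + 20.3275) / (33.5337 + 16.6923 + 37.3926) = 38.8755 / 87.6186 = 0.44369

0.444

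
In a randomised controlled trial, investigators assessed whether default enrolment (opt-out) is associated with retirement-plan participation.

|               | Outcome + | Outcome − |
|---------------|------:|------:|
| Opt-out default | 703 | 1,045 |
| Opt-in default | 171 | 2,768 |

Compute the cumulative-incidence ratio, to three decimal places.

Cells: a = 703, b = 1045, c = 171, d = 2768.
Risk in exposed = 703/1748 = 0.40217; risk in unexposed = 171/2939 = 0.05818.
RR = 0.40217 / 0.05818 = 6.91222
The risk among the exposed is 6.91 times that among the unexposed.

6.912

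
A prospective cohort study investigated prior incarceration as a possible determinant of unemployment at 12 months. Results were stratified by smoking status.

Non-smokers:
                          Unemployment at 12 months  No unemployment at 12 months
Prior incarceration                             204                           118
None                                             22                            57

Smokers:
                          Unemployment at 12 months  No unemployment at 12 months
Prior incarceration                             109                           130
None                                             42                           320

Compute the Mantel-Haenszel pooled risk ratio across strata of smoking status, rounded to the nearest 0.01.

RR_MH = Σ(aᵢ·n₀ᵢ/nᵢ) / Σ(cᵢ·n₁ᵢ/nᵢ), with n₁ᵢ = aᵢ+bᵢ (exposed), n₀ᵢ = cᵢ+dᵢ (unexposed), nᵢ = n₁ᵢ+n₀ᵢ.
Stratum 1 (Non-smokers): n₁ = 322, n₀ = 79, n = 401; a·n₀/n = 204·79/401 = 40.1895; c·n₁/n = 22·322/401 = 17.6658
Stratum 2 (Smokers): n₁ = 239, n₀ = 362, n = 601; a·n₀/n = 109·362/601 = 65.6539; c·n₁/n = 42·239/601 = 16.7022
RR_MH = (40.1895 + 65.6539) / (17.6658 + 16.7022) = 105.8434 / 34.3680 = 3.07971

3.08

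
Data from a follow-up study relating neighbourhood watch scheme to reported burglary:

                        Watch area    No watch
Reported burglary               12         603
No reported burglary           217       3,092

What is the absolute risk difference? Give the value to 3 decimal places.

Reading the table with exposure as columns: a = 12 (Watch area, case), b = 217 (Watch area, non-case), c = 603 (No watch, case), d = 3092.
Risk in exposed = 12/229 = 0.052402; risk in unexposed = 603/3695 = 0.163194.
Risk difference = 0.052402 − 0.163194 = -0.110792

-0.111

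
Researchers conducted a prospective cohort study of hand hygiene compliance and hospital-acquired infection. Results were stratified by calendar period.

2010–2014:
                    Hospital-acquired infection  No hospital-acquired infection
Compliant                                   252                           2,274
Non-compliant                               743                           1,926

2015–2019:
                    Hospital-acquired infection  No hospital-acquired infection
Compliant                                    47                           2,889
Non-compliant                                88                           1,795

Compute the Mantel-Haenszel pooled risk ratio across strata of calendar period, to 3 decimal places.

RR_MH = Σ(aᵢ·n₀ᵢ/nᵢ) / Σ(cᵢ·n₁ᵢ/nᵢ), with n₁ᵢ = aᵢ+bᵢ (exposed), n₀ᵢ = cᵢ+dᵢ (unexposed), nᵢ = n₁ᵢ+n₀ᵢ.
Stratum 1 (2010–2014): n₁ = 2526, n₀ = 2669, n = 5195; a·n₀/n = 252·2669/5195 = 129.4683; c·n₁/n = 743·2526/5195 = 361.2739
Stratum 2 (2015–2019): n₁ = 2936, n₀ = 1883, n = 4819; a·n₀/n = 47·1883/4819 = 18.3650; c·n₁/n = 88·2936/4819 = 53.6144
RR_MH = (129.4683 + 18.3650) / (361.2739 + 53.6144) = 147.8333 / 414.8884 = 0.35632

0.356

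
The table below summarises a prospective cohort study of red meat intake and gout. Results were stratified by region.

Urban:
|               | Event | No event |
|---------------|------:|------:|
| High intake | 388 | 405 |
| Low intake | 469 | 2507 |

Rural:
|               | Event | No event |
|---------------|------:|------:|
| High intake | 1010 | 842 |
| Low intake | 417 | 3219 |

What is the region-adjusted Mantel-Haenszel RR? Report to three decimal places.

4.075

RR_MH = Σ(aᵢ·n₀ᵢ/nᵢ) / Σ(cᵢ·n₁ᵢ/nᵢ), with n₁ᵢ = aᵢ+bᵢ (exposed), n₀ᵢ = cᵢ+dᵢ (unexposed), nᵢ = n₁ᵢ+n₀ᵢ.
Stratum 1 (Urban): n₁ = 793, n₀ = 2976, n = 3769; a·n₀/n = 388·2976/3769 = 306.3646; c·n₁/n = 469·793/3769 = 98.6779
Stratum 2 (Rural): n₁ = 1852, n₀ = 3636, n = 5488; a·n₀/n = 1010·3636/5488 = 669.1618; c·n₁/n = 417·1852/5488 = 140.7223
RR_MH = (306.3646 + 669.1618) / (98.6779 + 140.7223) = 975.5264 / 239.4002 = 4.07488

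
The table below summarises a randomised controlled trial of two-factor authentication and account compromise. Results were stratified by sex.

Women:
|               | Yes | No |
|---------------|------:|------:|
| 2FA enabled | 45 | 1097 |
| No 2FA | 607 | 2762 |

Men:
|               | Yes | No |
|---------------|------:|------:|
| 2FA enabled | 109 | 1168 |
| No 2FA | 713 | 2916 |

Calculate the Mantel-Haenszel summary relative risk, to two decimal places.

RR_MH = Σ(aᵢ·n₀ᵢ/nᵢ) / Σ(cᵢ·n₁ᵢ/nᵢ), with n₁ᵢ = aᵢ+bᵢ (exposed), n₀ᵢ = cᵢ+dᵢ (unexposed), nᵢ = n₁ᵢ+n₀ᵢ.
Stratum 1 (Women): n₁ = 1142, n₀ = 3369, n = 4511; a·n₀/n = 45·3369/4511 = 33.6078; c·n₁/n = 607·1142/4511 = 153.6675
Stratum 2 (Men): n₁ = 1277, n₀ = 3629, n = 4906; a·n₀/n = 109·3629/4906 = 80.6280; c·n₁/n = 713·1277/4906 = 185.5893
RR_MH = (33.6078 + 80.6280) / (153.6675 + 185.5893) = 114.2359 / 339.2568 = 0.33672

0.34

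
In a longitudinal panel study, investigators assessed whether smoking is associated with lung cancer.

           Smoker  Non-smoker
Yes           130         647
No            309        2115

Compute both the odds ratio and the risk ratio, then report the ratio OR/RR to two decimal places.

Reading the table with exposure as columns: a = 130 (Smoker, case), b = 309 (Smoker, non-case), c = 647 (Non-smoker, case), d = 2115.
OR = (130·2115)/(309·647) = 274950/199923 = 1.37528
Risk in exposed = 130/439 = 0.29613; risk in unexposed = 647/2762 = 0.23425; RR = 1.26415
OR/RR = 1.37528 / 1.26415 = 1.08791
The outcome is not rare, so the OR lies further from 1 than the RR.

1.09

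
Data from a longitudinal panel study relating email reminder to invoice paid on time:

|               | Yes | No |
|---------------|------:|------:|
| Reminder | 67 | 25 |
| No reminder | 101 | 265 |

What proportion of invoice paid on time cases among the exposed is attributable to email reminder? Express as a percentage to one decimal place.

Cells: a = 67, b = 25, c = 101, d = 265.
Risk in exposed = 67/92 = 0.72826; risk in unexposed = 101/366 = 0.27596.
RR = 0.72826/0.27596 = 2.63904
AR% = (RR − 1)/RR × 100 = (2.63904 − 1)/2.63904 × 100 = 62.1075%

62.1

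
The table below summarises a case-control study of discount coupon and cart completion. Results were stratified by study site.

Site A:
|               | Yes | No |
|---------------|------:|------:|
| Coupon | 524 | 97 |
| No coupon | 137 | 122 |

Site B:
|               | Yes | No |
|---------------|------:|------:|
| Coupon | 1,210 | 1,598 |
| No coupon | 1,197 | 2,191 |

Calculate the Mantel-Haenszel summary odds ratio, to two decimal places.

OR_MH = Σ(aᵢdᵢ/nᵢ) / Σ(bᵢcᵢ/nᵢ), where nᵢ is the stratum total.
Stratum 1 (Site A): n = 880; a·d/n = 524·122/880 = 72.6455; b·c/n = 97·137/880 = 15.1011
Stratum 2 (Site B): n = 6196; a·d/n = 1210·2191/6196 = 427.8744; b·c/n = 1598·1197/6196 = 308.7163
OR_MH = (72.6455 + 427.8744) / (15.1011 + 308.7163) = 500.5199 / 323.8174 = 1.54569

1.55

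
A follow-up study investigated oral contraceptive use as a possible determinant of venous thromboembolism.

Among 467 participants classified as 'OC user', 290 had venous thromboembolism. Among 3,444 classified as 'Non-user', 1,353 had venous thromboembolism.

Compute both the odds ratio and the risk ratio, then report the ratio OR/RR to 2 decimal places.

1.60

From the description: a = 290, b = 177, c = 1353, d = 2091.
OR = (290·2091)/(177·1353) = 606390/239481 = 2.53210
Risk in exposed = 290/467 = 0.62099; risk in unexposed = 1353/3444 = 0.39286; RR = 1.58069
OR/RR = 2.53210 / 1.58069 = 1.60190
The outcome is not rare, so the OR lies further from 1 than the RR.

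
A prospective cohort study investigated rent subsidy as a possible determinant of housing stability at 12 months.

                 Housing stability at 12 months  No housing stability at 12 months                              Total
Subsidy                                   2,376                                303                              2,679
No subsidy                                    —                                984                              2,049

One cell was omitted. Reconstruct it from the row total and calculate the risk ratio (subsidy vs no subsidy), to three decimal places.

The missing cell is in the unexposed row: 2049 − 984 = 1065.
So a = 2376, b = 303, c = 1065, d = 984.
RR = [a/(a+b)] / [c/(c+d)] = (2376/2679) / (1065/2049) = 0.88690/0.51977 = 1.70634

1.706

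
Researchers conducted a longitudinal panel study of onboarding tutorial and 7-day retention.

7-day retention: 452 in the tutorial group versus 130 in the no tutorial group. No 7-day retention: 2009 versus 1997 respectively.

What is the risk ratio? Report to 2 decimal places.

3.01

From the description: a = 452, b = 2009, c = 130, d = 1997.
Risk in exposed = 452/2461 = 0.18367; risk in unexposed = 130/2127 = 0.06112.
RR = 0.18367 / 0.06112 = 3.00504
The risk among the exposed is 3.01 times that among the unexposed.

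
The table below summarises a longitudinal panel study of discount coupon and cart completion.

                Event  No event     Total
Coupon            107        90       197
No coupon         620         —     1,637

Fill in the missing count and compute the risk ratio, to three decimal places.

The missing cell is in the unexposed row: 1637 − 620 = 1017.
So a = 107, b = 90, c = 620, d = 1017.
RR = [a/(a+b)] / [c/(c+d)] = (107/197) / (620/1637) = 0.54315/0.37874 = 1.43408

1.434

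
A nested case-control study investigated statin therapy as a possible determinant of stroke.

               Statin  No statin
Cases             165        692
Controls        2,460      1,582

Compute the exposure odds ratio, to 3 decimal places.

Reading the table with exposure as columns: a = 165 (Statin, case), b = 2460 (Statin, non-case), c = 692 (No statin, case), d = 1582.
OR = (a·d)/(b·c) = (165 × 1582) / (2460 × 692) = 261030 / 1702320 = 0.15334
Exposure is associated with lower odds of stroke (OR = 0.15 < 1).

0.153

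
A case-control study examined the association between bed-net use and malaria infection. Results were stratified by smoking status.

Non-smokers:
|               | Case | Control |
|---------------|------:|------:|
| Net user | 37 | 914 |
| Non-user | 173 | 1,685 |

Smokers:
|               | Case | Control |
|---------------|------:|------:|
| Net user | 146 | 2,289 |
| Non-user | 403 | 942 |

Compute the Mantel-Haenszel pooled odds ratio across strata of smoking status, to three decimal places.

0.195

OR_MH = Σ(aᵢdᵢ/nᵢ) / Σ(bᵢcᵢ/nᵢ), where nᵢ is the stratum total.
Stratum 1 (Non-smokers): n = 2809; a·d/n = 37·1685/2809 = 22.1947; b·c/n = 914·173/2809 = 56.2912
Stratum 2 (Smokers): n = 3780; a·d/n = 146·942/3780 = 36.3841; b·c/n = 2289·403/3780 = 244.0389
OR_MH = (22.1947 + 36.3841) / (56.2912 + 244.0389) = 58.5789 / 300.3301 = 0.19505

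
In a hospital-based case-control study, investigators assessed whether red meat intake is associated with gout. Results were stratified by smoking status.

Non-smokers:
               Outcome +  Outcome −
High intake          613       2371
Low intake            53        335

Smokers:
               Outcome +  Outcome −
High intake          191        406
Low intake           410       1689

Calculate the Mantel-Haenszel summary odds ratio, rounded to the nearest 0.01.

1.82

OR_MH = Σ(aᵢdᵢ/nᵢ) / Σ(bᵢcᵢ/nᵢ), where nᵢ is the stratum total.
Stratum 1 (Non-smokers): n = 3372; a·d/n = 613·335/3372 = 60.9001; b·c/n = 2371·53/3372 = 37.2666
Stratum 2 (Smokers): n = 2696; a·d/n = 191·1689/2696 = 119.6584; b·c/n = 406·410/2696 = 61.7433
OR_MH = (60.9001 + 119.6584) / (37.2666 + 61.7433) = 180.5584 / 99.0099 = 1.82364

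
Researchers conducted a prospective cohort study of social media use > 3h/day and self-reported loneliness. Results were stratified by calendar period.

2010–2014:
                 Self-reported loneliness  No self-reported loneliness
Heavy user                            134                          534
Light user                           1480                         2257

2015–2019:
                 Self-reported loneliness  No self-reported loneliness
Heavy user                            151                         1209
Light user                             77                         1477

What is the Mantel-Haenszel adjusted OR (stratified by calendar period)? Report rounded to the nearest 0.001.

OR_MH = Σ(aᵢdᵢ/nᵢ) / Σ(bᵢcᵢ/nᵢ), where nᵢ is the stratum total.
Stratum 1 (2010–2014): n = 4405; a·d/n = 134·2257/4405 = 68.6579; b·c/n = 534·1480/4405 = 179.4143
Stratum 2 (2015–2019): n = 2914; a·d/n = 151·1477/2914 = 76.5364; b·c/n = 1209·77/2914 = 31.9468
OR_MH = (68.6579 + 76.5364) / (179.4143 + 31.9468) = 145.1943 / 211.3611 = 0.68695

0.687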